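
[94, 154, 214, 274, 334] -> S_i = 94 + 60*i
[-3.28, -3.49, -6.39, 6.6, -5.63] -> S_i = Random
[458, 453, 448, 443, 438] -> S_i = 458 + -5*i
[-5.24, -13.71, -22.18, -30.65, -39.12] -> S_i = -5.24 + -8.47*i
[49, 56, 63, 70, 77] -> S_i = 49 + 7*i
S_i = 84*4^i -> [84, 336, 1344, 5376, 21504]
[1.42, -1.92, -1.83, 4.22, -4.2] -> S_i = Random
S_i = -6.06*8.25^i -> [-6.06, -50.0, -412.46, -3402.78, -28072.97]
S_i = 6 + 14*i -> [6, 20, 34, 48, 62]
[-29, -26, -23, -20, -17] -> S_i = -29 + 3*i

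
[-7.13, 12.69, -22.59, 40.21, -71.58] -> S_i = -7.13*(-1.78)^i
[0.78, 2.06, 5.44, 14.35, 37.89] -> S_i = 0.78*2.64^i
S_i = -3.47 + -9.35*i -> [-3.47, -12.82, -22.17, -31.52, -40.87]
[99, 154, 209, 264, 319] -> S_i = 99 + 55*i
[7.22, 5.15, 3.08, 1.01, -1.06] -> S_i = 7.22 + -2.07*i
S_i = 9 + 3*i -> [9, 12, 15, 18, 21]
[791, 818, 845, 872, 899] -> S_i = 791 + 27*i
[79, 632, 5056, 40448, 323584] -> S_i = 79*8^i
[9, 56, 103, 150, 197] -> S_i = 9 + 47*i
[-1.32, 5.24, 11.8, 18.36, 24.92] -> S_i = -1.32 + 6.56*i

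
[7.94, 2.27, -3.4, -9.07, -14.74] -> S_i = 7.94 + -5.67*i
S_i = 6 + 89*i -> [6, 95, 184, 273, 362]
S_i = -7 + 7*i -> [-7, 0, 7, 14, 21]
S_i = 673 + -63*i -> [673, 610, 547, 484, 421]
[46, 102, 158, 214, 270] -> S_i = 46 + 56*i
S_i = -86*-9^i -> [-86, 774, -6966, 62694, -564246]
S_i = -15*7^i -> [-15, -105, -735, -5145, -36015]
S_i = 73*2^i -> [73, 146, 292, 584, 1168]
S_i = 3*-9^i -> [3, -27, 243, -2187, 19683]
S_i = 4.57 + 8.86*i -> [4.57, 13.43, 22.29, 31.15, 40.01]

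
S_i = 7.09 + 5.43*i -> [7.09, 12.52, 17.95, 23.38, 28.81]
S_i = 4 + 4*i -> [4, 8, 12, 16, 20]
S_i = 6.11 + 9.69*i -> [6.11, 15.8, 25.49, 35.18, 44.87]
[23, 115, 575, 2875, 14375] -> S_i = 23*5^i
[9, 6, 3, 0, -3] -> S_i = 9 + -3*i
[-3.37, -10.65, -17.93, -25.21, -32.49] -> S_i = -3.37 + -7.28*i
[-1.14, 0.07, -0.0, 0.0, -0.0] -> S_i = -1.14*(-0.06)^i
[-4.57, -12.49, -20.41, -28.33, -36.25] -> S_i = -4.57 + -7.92*i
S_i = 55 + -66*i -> [55, -11, -77, -143, -209]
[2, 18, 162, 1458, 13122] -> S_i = 2*9^i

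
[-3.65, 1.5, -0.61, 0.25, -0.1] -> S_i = -3.65*(-0.41)^i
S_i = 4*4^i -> [4, 16, 64, 256, 1024]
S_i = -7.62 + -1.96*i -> [-7.62, -9.58, -11.54, -13.5, -15.46]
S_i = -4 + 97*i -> [-4, 93, 190, 287, 384]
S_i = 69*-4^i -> [69, -276, 1104, -4416, 17664]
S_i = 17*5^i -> [17, 85, 425, 2125, 10625]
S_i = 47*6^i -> [47, 282, 1692, 10152, 60912]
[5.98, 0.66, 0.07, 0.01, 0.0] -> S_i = 5.98*0.11^i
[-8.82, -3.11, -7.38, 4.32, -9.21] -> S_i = Random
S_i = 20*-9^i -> [20, -180, 1620, -14580, 131220]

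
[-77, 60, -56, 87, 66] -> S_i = Random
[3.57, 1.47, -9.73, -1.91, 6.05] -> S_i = Random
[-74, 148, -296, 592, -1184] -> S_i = -74*-2^i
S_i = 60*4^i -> [60, 240, 960, 3840, 15360]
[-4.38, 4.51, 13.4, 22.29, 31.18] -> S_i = -4.38 + 8.89*i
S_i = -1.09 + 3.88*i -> [-1.09, 2.79, 6.67, 10.55, 14.43]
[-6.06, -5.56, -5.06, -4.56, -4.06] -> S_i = -6.06 + 0.50*i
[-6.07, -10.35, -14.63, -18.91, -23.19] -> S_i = -6.07 + -4.28*i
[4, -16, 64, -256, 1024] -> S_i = 4*-4^i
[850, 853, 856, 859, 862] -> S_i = 850 + 3*i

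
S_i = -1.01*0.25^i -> [-1.01, -0.25, -0.06, -0.02, -0.0]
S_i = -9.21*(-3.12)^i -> [-9.21, 28.74, -89.65, 279.72, -872.73]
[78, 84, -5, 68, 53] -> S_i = Random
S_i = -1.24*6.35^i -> [-1.24, -7.87, -50.0, -317.5, -2016.12]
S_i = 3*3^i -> [3, 9, 27, 81, 243]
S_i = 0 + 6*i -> [0, 6, 12, 18, 24]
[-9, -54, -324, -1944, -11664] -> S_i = -9*6^i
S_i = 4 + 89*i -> [4, 93, 182, 271, 360]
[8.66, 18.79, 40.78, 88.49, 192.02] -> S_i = 8.66*2.17^i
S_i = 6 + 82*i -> [6, 88, 170, 252, 334]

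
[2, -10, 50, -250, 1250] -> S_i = 2*-5^i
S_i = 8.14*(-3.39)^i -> [8.14, -27.59, 93.55, -317.12, 1075.04]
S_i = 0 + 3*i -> [0, 3, 6, 9, 12]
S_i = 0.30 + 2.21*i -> [0.3, 2.51, 4.72, 6.93, 9.14]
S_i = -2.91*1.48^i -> [-2.91, -4.31, -6.37, -9.43, -13.96]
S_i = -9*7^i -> [-9, -63, -441, -3087, -21609]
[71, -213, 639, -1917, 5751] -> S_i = 71*-3^i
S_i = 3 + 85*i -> [3, 88, 173, 258, 343]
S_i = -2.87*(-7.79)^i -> [-2.87, 22.36, -174.16, 1356.73, -10568.95]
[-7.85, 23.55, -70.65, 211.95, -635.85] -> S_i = -7.85*(-3.00)^i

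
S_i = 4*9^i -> [4, 36, 324, 2916, 26244]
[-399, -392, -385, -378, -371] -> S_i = -399 + 7*i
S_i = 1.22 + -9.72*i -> [1.22, -8.5, -18.22, -27.94, -37.66]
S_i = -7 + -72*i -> [-7, -79, -151, -223, -295]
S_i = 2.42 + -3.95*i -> [2.42, -1.53, -5.48, -9.43, -13.38]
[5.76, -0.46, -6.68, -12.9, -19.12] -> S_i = 5.76 + -6.22*i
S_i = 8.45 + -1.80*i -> [8.45, 6.65, 4.85, 3.05, 1.25]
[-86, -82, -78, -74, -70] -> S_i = -86 + 4*i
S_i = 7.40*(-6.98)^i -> [7.4, -51.65, 360.53, -2516.51, 17565.21]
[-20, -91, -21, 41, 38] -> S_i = Random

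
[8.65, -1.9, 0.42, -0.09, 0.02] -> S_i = 8.65*(-0.22)^i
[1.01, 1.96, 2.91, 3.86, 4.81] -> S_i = 1.01 + 0.95*i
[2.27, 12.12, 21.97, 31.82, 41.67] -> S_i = 2.27 + 9.85*i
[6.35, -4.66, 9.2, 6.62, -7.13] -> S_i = Random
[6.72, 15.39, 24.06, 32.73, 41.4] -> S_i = 6.72 + 8.67*i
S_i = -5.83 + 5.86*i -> [-5.83, 0.03, 5.89, 11.75, 17.61]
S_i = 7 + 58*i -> [7, 65, 123, 181, 239]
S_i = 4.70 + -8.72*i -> [4.7, -4.02, -12.74, -21.46, -30.18]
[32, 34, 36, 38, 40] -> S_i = 32 + 2*i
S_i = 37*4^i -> [37, 148, 592, 2368, 9472]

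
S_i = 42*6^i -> [42, 252, 1512, 9072, 54432]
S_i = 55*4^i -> [55, 220, 880, 3520, 14080]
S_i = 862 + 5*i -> [862, 867, 872, 877, 882]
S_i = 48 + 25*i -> [48, 73, 98, 123, 148]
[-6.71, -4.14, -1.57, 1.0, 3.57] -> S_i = -6.71 + 2.57*i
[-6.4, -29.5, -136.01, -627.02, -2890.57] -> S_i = -6.40*4.61^i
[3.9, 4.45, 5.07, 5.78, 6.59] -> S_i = 3.90*1.14^i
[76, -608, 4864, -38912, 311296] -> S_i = 76*-8^i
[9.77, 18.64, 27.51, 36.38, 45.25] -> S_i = 9.77 + 8.87*i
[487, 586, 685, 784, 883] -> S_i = 487 + 99*i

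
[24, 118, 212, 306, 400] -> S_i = 24 + 94*i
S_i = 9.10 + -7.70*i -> [9.1, 1.4, -6.3, -14.0, -21.7]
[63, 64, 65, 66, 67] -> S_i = 63 + 1*i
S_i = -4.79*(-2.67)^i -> [-4.79, 12.79, -34.15, 91.17, -243.43]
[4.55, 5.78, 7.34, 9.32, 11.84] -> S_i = 4.55*1.27^i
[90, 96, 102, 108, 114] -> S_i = 90 + 6*i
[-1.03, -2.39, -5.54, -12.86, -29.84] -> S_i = -1.03*2.32^i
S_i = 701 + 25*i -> [701, 726, 751, 776, 801]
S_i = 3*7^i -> [3, 21, 147, 1029, 7203]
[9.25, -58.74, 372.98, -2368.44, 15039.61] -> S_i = 9.25*(-6.35)^i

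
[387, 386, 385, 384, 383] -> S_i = 387 + -1*i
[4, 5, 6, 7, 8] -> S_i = 4 + 1*i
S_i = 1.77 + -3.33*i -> [1.77, -1.56, -4.89, -8.22, -11.55]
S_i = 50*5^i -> [50, 250, 1250, 6250, 31250]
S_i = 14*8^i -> [14, 112, 896, 7168, 57344]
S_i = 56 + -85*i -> [56, -29, -114, -199, -284]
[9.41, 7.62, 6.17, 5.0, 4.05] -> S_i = 9.41*0.81^i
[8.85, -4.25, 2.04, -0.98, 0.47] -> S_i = 8.85*(-0.48)^i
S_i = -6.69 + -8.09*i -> [-6.69, -14.78, -22.87, -30.96, -39.05]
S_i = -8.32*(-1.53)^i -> [-8.32, 12.73, -19.48, 29.8, -45.59]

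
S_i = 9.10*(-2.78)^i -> [9.1, -25.3, 70.33, -195.51, 543.53]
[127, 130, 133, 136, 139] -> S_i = 127 + 3*i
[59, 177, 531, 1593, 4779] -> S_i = 59*3^i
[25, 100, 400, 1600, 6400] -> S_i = 25*4^i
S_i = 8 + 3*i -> [8, 11, 14, 17, 20]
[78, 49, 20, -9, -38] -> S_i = 78 + -29*i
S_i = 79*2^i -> [79, 158, 316, 632, 1264]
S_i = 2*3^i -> [2, 6, 18, 54, 162]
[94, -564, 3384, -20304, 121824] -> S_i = 94*-6^i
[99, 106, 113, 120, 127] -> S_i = 99 + 7*i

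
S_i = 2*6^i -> [2, 12, 72, 432, 2592]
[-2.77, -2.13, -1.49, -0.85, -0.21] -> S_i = -2.77 + 0.64*i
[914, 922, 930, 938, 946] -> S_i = 914 + 8*i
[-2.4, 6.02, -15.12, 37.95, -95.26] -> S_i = -2.40*(-2.51)^i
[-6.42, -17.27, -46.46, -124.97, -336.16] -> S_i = -6.42*2.69^i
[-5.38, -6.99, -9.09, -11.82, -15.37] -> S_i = -5.38*1.30^i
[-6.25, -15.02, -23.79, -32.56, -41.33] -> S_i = -6.25 + -8.77*i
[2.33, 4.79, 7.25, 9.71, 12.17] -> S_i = 2.33 + 2.46*i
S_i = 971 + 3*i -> [971, 974, 977, 980, 983]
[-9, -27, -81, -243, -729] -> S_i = -9*3^i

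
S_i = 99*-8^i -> [99, -792, 6336, -50688, 405504]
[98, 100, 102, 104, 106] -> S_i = 98 + 2*i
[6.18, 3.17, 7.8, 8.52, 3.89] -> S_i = Random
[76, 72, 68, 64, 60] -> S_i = 76 + -4*i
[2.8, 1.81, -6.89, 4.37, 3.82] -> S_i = Random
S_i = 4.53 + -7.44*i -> [4.53, -2.91, -10.35, -17.79, -25.23]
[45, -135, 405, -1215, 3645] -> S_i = 45*-3^i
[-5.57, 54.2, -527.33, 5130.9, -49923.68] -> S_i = -5.57*(-9.73)^i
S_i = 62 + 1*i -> [62, 63, 64, 65, 66]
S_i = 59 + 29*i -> [59, 88, 117, 146, 175]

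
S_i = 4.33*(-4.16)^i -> [4.33, -18.01, 74.93, -311.72, 1296.76]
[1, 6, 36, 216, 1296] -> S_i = 1*6^i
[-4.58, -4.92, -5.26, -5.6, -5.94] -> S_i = -4.58 + -0.34*i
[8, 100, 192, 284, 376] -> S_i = 8 + 92*i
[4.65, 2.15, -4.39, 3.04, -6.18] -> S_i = Random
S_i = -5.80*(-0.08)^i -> [-5.8, 0.46, -0.04, 0.0, -0.0]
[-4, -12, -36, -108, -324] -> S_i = -4*3^i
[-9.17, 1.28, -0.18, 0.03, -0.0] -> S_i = -9.17*(-0.14)^i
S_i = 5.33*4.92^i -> [5.33, 26.22, 129.02, 634.78, 3123.11]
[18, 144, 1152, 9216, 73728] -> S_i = 18*8^i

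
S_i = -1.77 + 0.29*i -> [-1.77, -1.48, -1.19, -0.9, -0.61]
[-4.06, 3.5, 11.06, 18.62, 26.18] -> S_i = -4.06 + 7.56*i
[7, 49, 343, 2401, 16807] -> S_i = 7*7^i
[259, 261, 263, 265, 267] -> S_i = 259 + 2*i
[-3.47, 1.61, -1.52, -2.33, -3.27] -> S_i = Random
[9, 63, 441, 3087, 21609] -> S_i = 9*7^i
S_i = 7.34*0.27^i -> [7.34, 1.98, 0.54, 0.14, 0.04]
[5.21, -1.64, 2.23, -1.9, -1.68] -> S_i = Random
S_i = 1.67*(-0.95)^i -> [1.67, -1.59, 1.51, -1.43, 1.36]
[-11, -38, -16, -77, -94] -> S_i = Random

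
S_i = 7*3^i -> [7, 21, 63, 189, 567]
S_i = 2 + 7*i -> [2, 9, 16, 23, 30]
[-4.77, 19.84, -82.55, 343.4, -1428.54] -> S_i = -4.77*(-4.16)^i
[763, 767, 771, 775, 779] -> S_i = 763 + 4*i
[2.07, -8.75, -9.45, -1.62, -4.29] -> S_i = Random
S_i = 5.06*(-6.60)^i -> [5.06, -33.4, 220.41, -1454.73, 9601.22]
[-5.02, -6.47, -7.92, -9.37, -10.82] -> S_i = -5.02 + -1.45*i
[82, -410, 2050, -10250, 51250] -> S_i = 82*-5^i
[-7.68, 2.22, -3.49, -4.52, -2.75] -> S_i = Random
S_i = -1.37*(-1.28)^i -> [-1.37, 1.75, -2.24, 2.87, -3.68]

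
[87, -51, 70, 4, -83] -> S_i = Random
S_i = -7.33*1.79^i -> [-7.33, -13.12, -23.49, -42.04, -75.25]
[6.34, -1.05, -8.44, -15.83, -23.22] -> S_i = 6.34 + -7.39*i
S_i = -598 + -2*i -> [-598, -600, -602, -604, -606]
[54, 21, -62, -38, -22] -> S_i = Random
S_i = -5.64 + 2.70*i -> [-5.64, -2.94, -0.24, 2.46, 5.16]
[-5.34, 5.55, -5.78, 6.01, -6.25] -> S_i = -5.34*(-1.04)^i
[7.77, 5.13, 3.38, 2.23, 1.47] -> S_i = 7.77*0.66^i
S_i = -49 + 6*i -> [-49, -43, -37, -31, -25]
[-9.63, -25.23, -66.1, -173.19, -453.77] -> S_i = -9.63*2.62^i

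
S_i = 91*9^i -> [91, 819, 7371, 66339, 597051]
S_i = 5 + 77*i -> [5, 82, 159, 236, 313]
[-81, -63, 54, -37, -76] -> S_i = Random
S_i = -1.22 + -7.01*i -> [-1.22, -8.23, -15.24, -22.25, -29.26]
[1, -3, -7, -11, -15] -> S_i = 1 + -4*i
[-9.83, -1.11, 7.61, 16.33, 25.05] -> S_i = -9.83 + 8.72*i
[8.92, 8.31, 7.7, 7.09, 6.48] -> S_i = 8.92 + -0.61*i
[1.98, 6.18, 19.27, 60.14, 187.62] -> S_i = 1.98*3.12^i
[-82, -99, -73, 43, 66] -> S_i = Random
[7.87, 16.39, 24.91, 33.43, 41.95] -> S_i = 7.87 + 8.52*i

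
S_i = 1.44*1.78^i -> [1.44, 2.56, 4.56, 8.12, 14.46]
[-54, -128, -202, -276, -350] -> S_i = -54 + -74*i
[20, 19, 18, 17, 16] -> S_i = 20 + -1*i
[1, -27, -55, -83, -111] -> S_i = 1 + -28*i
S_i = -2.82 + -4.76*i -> [-2.82, -7.58, -12.34, -17.1, -21.86]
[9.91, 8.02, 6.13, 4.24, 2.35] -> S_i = 9.91 + -1.89*i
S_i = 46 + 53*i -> [46, 99, 152, 205, 258]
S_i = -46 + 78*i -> [-46, 32, 110, 188, 266]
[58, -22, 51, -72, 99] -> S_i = Random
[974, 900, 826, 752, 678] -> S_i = 974 + -74*i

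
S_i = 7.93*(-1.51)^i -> [7.93, -11.97, 18.08, -27.3, 41.23]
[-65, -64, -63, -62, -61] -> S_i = -65 + 1*i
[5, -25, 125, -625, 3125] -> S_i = 5*-5^i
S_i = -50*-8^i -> [-50, 400, -3200, 25600, -204800]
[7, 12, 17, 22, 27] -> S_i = 7 + 5*i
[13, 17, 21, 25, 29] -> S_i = 13 + 4*i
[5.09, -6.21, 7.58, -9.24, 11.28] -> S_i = 5.09*(-1.22)^i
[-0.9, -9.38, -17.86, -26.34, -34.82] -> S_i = -0.90 + -8.48*i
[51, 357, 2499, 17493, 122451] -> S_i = 51*7^i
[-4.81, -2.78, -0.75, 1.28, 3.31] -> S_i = -4.81 + 2.03*i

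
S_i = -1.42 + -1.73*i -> [-1.42, -3.15, -4.88, -6.61, -8.34]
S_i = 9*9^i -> [9, 81, 729, 6561, 59049]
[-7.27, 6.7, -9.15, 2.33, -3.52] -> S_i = Random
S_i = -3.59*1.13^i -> [-3.59, -4.06, -4.58, -5.18, -5.85]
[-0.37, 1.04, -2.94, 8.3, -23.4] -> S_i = -0.37*(-2.82)^i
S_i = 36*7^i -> [36, 252, 1764, 12348, 86436]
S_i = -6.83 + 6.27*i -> [-6.83, -0.56, 5.71, 11.98, 18.25]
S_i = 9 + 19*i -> [9, 28, 47, 66, 85]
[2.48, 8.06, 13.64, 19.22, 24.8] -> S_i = 2.48 + 5.58*i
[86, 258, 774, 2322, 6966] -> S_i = 86*3^i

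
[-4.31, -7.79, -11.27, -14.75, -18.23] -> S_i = -4.31 + -3.48*i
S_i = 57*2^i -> [57, 114, 228, 456, 912]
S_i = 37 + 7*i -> [37, 44, 51, 58, 65]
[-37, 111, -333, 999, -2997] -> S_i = -37*-3^i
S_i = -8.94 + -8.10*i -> [-8.94, -17.04, -25.14, -33.24, -41.34]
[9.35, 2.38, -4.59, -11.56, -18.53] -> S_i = 9.35 + -6.97*i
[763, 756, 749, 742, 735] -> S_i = 763 + -7*i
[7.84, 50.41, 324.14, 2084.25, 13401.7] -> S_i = 7.84*6.43^i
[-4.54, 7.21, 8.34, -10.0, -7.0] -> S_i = Random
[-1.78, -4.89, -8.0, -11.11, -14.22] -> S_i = -1.78 + -3.11*i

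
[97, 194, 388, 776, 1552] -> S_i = 97*2^i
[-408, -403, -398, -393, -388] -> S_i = -408 + 5*i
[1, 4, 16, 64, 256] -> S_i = 1*4^i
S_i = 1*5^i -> [1, 5, 25, 125, 625]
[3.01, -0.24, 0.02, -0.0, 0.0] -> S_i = 3.01*(-0.08)^i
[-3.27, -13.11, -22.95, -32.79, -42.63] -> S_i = -3.27 + -9.84*i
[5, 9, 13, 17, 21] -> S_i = 5 + 4*i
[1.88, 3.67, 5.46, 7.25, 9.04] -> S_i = 1.88 + 1.79*i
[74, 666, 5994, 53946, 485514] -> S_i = 74*9^i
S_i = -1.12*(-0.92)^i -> [-1.12, 1.03, -0.95, 0.87, -0.8]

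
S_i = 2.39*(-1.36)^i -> [2.39, -3.25, 4.42, -6.01, 8.18]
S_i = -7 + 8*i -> [-7, 1, 9, 17, 25]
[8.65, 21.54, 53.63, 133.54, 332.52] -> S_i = 8.65*2.49^i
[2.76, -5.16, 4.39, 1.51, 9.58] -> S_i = Random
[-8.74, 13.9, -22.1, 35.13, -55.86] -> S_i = -8.74*(-1.59)^i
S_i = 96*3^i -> [96, 288, 864, 2592, 7776]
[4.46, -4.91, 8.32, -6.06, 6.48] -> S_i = Random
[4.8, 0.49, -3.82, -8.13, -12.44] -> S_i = 4.80 + -4.31*i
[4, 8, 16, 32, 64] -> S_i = 4*2^i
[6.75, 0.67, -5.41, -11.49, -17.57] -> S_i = 6.75 + -6.08*i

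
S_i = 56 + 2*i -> [56, 58, 60, 62, 64]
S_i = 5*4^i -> [5, 20, 80, 320, 1280]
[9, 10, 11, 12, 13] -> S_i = 9 + 1*i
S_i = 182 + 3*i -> [182, 185, 188, 191, 194]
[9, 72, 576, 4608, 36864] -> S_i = 9*8^i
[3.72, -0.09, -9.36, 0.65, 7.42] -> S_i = Random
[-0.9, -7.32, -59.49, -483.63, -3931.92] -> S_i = -0.90*8.13^i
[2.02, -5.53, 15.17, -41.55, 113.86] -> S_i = 2.02*(-2.74)^i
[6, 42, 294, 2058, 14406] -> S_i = 6*7^i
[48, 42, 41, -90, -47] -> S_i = Random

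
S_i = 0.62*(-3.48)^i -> [0.62, -2.16, 7.51, -26.13, 90.93]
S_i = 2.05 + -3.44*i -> [2.05, -1.39, -4.83, -8.27, -11.71]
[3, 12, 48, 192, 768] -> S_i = 3*4^i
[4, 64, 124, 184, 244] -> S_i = 4 + 60*i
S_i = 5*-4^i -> [5, -20, 80, -320, 1280]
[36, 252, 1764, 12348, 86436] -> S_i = 36*7^i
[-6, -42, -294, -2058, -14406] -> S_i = -6*7^i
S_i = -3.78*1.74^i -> [-3.78, -6.58, -11.44, -19.91, -34.65]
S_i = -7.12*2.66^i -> [-7.12, -18.94, -50.38, -134.01, -356.46]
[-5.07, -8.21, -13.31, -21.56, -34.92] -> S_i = -5.07*1.62^i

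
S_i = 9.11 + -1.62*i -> [9.11, 7.49, 5.87, 4.25, 2.63]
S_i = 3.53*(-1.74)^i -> [3.53, -6.14, 10.69, -18.6, 32.36]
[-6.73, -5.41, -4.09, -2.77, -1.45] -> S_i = -6.73 + 1.32*i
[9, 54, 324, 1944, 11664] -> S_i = 9*6^i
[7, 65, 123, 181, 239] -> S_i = 7 + 58*i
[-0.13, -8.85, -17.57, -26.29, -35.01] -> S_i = -0.13 + -8.72*i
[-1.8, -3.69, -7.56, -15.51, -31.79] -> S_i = -1.80*2.05^i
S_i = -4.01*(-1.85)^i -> [-4.01, 7.42, -13.72, 25.39, -46.97]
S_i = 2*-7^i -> [2, -14, 98, -686, 4802]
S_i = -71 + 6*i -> [-71, -65, -59, -53, -47]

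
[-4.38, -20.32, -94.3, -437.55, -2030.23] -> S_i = -4.38*4.64^i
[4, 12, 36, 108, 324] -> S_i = 4*3^i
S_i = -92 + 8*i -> [-92, -84, -76, -68, -60]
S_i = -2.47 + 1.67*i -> [-2.47, -0.8, 0.87, 2.54, 4.21]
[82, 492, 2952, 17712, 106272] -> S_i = 82*6^i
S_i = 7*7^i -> [7, 49, 343, 2401, 16807]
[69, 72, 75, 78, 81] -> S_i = 69 + 3*i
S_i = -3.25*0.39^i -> [-3.25, -1.27, -0.49, -0.19, -0.08]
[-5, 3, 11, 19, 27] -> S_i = -5 + 8*i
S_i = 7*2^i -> [7, 14, 28, 56, 112]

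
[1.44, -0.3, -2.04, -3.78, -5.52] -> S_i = 1.44 + -1.74*i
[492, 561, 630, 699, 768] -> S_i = 492 + 69*i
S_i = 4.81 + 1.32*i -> [4.81, 6.13, 7.45, 8.77, 10.09]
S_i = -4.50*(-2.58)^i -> [-4.5, 11.61, -29.95, 77.28, -199.38]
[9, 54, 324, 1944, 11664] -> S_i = 9*6^i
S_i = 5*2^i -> [5, 10, 20, 40, 80]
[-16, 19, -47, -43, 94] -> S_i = Random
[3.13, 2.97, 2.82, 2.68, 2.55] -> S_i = 3.13*0.95^i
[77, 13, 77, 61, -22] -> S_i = Random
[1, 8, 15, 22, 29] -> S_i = 1 + 7*i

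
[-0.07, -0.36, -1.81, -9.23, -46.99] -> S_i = -0.07*5.09^i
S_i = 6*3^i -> [6, 18, 54, 162, 486]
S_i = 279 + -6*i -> [279, 273, 267, 261, 255]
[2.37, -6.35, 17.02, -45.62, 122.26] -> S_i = 2.37*(-2.68)^i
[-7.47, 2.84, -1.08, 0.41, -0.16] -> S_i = -7.47*(-0.38)^i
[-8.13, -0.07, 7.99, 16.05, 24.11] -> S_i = -8.13 + 8.06*i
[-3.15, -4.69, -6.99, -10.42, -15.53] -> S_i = -3.15*1.49^i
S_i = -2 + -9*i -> [-2, -11, -20, -29, -38]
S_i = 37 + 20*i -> [37, 57, 77, 97, 117]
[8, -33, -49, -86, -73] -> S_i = Random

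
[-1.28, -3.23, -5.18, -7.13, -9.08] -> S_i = -1.28 + -1.95*i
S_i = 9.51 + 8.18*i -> [9.51, 17.69, 25.87, 34.05, 42.23]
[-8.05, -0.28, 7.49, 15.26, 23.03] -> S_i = -8.05 + 7.77*i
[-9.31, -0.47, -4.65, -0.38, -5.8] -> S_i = Random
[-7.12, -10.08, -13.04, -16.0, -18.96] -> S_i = -7.12 + -2.96*i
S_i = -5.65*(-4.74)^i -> [-5.65, 26.78, -126.94, 601.7, -2852.08]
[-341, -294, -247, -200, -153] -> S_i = -341 + 47*i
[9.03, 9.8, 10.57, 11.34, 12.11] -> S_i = 9.03 + 0.77*i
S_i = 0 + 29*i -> [0, 29, 58, 87, 116]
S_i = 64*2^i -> [64, 128, 256, 512, 1024]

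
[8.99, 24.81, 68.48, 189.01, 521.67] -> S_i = 8.99*2.76^i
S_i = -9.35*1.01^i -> [-9.35, -9.44, -9.54, -9.63, -9.73]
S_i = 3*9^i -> [3, 27, 243, 2187, 19683]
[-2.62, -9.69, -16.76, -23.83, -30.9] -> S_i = -2.62 + -7.07*i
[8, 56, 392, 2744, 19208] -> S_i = 8*7^i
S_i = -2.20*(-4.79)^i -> [-2.2, 10.54, -50.48, 241.78, -1158.15]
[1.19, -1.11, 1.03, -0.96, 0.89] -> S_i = 1.19*(-0.93)^i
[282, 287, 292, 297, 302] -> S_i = 282 + 5*i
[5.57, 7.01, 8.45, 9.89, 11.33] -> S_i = 5.57 + 1.44*i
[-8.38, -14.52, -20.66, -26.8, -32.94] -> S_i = -8.38 + -6.14*i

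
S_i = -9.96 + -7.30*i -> [-9.96, -17.26, -24.56, -31.86, -39.16]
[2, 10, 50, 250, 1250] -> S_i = 2*5^i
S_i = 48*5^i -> [48, 240, 1200, 6000, 30000]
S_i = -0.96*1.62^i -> [-0.96, -1.56, -2.52, -4.08, -6.61]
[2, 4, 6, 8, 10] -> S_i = 2 + 2*i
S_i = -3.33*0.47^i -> [-3.33, -1.57, -0.74, -0.35, -0.16]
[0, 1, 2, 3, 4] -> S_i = 0 + 1*i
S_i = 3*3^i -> [3, 9, 27, 81, 243]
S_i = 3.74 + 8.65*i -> [3.74, 12.39, 21.04, 29.69, 38.34]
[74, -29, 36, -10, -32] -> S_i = Random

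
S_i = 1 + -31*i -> [1, -30, -61, -92, -123]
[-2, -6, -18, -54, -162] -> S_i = -2*3^i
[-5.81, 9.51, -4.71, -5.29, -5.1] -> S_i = Random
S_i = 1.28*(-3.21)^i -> [1.28, -4.11, 13.19, -42.34, 135.9]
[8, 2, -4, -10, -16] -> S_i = 8 + -6*i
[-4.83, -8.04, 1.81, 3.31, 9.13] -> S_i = Random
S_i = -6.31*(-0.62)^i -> [-6.31, 3.91, -2.43, 1.5, -0.93]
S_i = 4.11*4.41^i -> [4.11, 18.13, 79.93, 352.5, 1554.52]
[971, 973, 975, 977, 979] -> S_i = 971 + 2*i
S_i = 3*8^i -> [3, 24, 192, 1536, 12288]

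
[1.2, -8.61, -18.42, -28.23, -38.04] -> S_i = 1.20 + -9.81*i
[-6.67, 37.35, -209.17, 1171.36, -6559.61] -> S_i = -6.67*(-5.60)^i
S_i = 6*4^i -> [6, 24, 96, 384, 1536]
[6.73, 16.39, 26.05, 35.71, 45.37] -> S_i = 6.73 + 9.66*i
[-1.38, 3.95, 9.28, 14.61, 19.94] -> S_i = -1.38 + 5.33*i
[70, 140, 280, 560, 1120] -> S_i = 70*2^i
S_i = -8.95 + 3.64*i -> [-8.95, -5.31, -1.67, 1.97, 5.61]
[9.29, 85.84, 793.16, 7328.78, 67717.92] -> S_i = 9.29*9.24^i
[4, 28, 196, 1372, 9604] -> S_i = 4*7^i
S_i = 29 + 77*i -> [29, 106, 183, 260, 337]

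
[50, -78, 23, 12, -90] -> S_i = Random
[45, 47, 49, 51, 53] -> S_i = 45 + 2*i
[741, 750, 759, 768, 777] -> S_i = 741 + 9*i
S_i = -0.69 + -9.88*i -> [-0.69, -10.57, -20.45, -30.33, -40.21]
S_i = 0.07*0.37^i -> [0.07, 0.03, 0.01, 0.0, 0.0]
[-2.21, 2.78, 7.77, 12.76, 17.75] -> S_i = -2.21 + 4.99*i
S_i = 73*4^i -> [73, 292, 1168, 4672, 18688]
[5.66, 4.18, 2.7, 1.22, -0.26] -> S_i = 5.66 + -1.48*i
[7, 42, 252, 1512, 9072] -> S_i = 7*6^i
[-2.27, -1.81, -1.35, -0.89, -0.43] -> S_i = -2.27 + 0.46*i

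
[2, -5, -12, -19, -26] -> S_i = 2 + -7*i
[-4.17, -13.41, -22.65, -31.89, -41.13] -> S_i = -4.17 + -9.24*i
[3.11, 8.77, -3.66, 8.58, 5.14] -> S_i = Random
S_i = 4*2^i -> [4, 8, 16, 32, 64]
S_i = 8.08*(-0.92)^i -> [8.08, -7.43, 6.84, -6.29, 5.79]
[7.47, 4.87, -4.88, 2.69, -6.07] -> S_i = Random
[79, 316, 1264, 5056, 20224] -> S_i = 79*4^i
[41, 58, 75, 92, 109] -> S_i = 41 + 17*i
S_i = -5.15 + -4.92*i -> [-5.15, -10.07, -14.99, -19.91, -24.83]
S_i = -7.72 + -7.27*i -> [-7.72, -14.99, -22.26, -29.53, -36.8]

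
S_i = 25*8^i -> [25, 200, 1600, 12800, 102400]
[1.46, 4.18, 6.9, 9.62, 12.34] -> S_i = 1.46 + 2.72*i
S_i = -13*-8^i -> [-13, 104, -832, 6656, -53248]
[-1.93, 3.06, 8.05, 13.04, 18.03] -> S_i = -1.93 + 4.99*i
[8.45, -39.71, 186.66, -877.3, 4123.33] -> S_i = 8.45*(-4.70)^i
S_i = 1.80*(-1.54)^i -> [1.8, -2.77, 4.27, -6.57, 10.12]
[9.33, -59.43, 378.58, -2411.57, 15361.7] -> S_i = 9.33*(-6.37)^i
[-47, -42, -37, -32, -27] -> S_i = -47 + 5*i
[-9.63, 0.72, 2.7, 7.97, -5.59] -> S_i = Random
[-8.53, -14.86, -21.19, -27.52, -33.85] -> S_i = -8.53 + -6.33*i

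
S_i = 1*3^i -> [1, 3, 9, 27, 81]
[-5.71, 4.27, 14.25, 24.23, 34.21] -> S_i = -5.71 + 9.98*i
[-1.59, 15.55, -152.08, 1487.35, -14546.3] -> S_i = -1.59*(-9.78)^i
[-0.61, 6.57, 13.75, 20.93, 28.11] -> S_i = -0.61 + 7.18*i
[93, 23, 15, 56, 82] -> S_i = Random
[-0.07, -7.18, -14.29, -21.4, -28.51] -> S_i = -0.07 + -7.11*i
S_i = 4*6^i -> [4, 24, 144, 864, 5184]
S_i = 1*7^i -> [1, 7, 49, 343, 2401]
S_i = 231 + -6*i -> [231, 225, 219, 213, 207]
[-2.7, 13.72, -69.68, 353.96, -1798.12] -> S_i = -2.70*(-5.08)^i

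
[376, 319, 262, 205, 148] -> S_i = 376 + -57*i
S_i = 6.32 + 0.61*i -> [6.32, 6.93, 7.54, 8.15, 8.76]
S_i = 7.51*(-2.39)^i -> [7.51, -17.95, 42.9, -102.53, 245.04]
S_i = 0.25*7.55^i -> [0.25, 1.89, 14.25, 107.59, 812.32]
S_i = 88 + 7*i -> [88, 95, 102, 109, 116]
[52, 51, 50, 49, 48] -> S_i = 52 + -1*i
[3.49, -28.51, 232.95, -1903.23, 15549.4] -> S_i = 3.49*(-8.17)^i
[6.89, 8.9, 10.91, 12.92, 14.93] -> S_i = 6.89 + 2.01*i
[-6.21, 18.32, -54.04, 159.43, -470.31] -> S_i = -6.21*(-2.95)^i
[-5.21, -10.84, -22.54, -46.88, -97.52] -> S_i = -5.21*2.08^i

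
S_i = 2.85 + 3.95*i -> [2.85, 6.8, 10.75, 14.7, 18.65]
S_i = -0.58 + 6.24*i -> [-0.58, 5.66, 11.9, 18.14, 24.38]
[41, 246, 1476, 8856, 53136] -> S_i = 41*6^i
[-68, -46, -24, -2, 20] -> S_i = -68 + 22*i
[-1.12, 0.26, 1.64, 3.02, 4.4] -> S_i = -1.12 + 1.38*i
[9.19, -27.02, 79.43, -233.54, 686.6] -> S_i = 9.19*(-2.94)^i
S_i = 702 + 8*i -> [702, 710, 718, 726, 734]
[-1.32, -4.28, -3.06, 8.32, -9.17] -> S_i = Random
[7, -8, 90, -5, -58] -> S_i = Random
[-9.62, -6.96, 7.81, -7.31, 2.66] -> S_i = Random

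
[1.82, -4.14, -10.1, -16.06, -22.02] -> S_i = 1.82 + -5.96*i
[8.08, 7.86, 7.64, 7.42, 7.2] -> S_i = 8.08 + -0.22*i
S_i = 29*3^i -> [29, 87, 261, 783, 2349]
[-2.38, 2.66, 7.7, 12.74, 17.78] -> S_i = -2.38 + 5.04*i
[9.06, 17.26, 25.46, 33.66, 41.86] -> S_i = 9.06 + 8.20*i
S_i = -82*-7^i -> [-82, 574, -4018, 28126, -196882]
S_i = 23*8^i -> [23, 184, 1472, 11776, 94208]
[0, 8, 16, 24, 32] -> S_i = 0 + 8*i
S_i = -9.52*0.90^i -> [-9.52, -8.57, -7.71, -6.94, -6.25]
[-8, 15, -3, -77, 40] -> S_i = Random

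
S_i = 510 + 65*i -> [510, 575, 640, 705, 770]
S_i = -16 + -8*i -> [-16, -24, -32, -40, -48]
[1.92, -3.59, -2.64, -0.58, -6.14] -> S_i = Random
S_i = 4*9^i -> [4, 36, 324, 2916, 26244]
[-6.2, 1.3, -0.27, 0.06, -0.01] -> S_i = -6.20*(-0.21)^i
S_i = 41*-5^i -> [41, -205, 1025, -5125, 25625]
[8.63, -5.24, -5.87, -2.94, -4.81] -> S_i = Random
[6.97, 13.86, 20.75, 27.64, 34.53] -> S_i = 6.97 + 6.89*i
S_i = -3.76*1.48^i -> [-3.76, -5.56, -8.24, -12.19, -18.04]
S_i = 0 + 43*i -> [0, 43, 86, 129, 172]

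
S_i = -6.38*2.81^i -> [-6.38, -17.93, -50.38, -141.56, -397.78]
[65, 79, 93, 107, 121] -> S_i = 65 + 14*i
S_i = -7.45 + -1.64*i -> [-7.45, -9.09, -10.73, -12.37, -14.01]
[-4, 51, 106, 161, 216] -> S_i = -4 + 55*i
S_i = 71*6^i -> [71, 426, 2556, 15336, 92016]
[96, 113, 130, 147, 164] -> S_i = 96 + 17*i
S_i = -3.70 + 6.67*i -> [-3.7, 2.97, 9.64, 16.31, 22.98]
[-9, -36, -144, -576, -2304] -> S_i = -9*4^i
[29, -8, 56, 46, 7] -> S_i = Random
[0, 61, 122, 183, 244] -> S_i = 0 + 61*i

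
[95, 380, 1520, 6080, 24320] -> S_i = 95*4^i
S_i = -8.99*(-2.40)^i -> [-8.99, 21.58, -51.78, 124.28, -298.27]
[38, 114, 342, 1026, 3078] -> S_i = 38*3^i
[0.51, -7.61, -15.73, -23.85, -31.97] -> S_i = 0.51 + -8.12*i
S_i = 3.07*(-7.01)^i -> [3.07, -21.52, 150.86, -1057.53, 7413.28]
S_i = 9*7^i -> [9, 63, 441, 3087, 21609]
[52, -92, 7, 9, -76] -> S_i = Random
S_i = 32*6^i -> [32, 192, 1152, 6912, 41472]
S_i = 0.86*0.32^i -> [0.86, 0.28, 0.09, 0.03, 0.01]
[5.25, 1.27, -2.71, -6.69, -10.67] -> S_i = 5.25 + -3.98*i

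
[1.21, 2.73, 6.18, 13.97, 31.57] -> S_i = 1.21*2.26^i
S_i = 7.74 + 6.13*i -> [7.74, 13.87, 20.0, 26.13, 32.26]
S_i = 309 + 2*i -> [309, 311, 313, 315, 317]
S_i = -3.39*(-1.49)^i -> [-3.39, 5.05, -7.53, 11.21, -16.71]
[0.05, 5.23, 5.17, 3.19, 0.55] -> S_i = Random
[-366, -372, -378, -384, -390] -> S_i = -366 + -6*i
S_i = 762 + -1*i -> [762, 761, 760, 759, 758]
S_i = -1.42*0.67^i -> [-1.42, -0.95, -0.64, -0.43, -0.29]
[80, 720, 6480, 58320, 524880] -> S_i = 80*9^i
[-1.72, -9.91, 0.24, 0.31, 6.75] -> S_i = Random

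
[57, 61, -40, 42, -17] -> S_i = Random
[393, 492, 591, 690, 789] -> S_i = 393 + 99*i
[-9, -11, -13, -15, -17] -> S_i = -9 + -2*i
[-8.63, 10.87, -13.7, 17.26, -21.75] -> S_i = -8.63*(-1.26)^i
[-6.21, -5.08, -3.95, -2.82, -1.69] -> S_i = -6.21 + 1.13*i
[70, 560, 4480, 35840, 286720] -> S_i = 70*8^i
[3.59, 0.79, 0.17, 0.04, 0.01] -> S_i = 3.59*0.22^i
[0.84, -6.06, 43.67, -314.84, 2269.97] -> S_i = 0.84*(-7.21)^i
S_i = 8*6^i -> [8, 48, 288, 1728, 10368]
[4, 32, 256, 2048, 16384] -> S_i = 4*8^i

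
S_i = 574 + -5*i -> [574, 569, 564, 559, 554]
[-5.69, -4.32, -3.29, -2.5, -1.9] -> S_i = -5.69*0.76^i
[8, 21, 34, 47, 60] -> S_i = 8 + 13*i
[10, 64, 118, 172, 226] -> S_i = 10 + 54*i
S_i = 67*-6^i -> [67, -402, 2412, -14472, 86832]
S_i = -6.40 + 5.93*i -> [-6.4, -0.47, 5.46, 11.39, 17.32]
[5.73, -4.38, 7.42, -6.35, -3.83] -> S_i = Random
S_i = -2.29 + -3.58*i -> [-2.29, -5.87, -9.45, -13.03, -16.61]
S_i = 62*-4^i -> [62, -248, 992, -3968, 15872]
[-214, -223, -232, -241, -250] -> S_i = -214 + -9*i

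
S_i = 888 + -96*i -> [888, 792, 696, 600, 504]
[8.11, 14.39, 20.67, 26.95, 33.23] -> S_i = 8.11 + 6.28*i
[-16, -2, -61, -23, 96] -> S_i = Random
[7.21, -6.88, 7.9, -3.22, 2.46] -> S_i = Random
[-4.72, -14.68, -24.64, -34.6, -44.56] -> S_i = -4.72 + -9.96*i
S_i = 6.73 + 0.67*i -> [6.73, 7.4, 8.07, 8.74, 9.41]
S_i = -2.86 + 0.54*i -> [-2.86, -2.32, -1.78, -1.24, -0.7]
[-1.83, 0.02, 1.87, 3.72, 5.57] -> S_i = -1.83 + 1.85*i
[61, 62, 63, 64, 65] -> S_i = 61 + 1*i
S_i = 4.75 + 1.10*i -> [4.75, 5.85, 6.95, 8.05, 9.15]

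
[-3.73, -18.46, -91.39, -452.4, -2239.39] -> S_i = -3.73*4.95^i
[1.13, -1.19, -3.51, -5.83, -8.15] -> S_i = 1.13 + -2.32*i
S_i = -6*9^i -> [-6, -54, -486, -4374, -39366]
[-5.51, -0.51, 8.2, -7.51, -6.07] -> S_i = Random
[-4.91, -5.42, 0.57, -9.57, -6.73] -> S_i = Random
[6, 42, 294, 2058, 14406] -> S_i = 6*7^i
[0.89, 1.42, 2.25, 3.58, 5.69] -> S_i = 0.89*1.59^i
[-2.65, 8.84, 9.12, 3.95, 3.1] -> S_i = Random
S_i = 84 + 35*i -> [84, 119, 154, 189, 224]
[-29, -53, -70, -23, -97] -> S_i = Random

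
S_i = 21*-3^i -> [21, -63, 189, -567, 1701]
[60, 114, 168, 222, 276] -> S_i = 60 + 54*i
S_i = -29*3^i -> [-29, -87, -261, -783, -2349]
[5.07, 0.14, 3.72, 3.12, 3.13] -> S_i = Random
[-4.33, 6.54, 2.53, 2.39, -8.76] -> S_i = Random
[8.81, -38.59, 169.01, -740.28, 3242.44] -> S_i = 8.81*(-4.38)^i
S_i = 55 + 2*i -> [55, 57, 59, 61, 63]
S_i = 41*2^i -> [41, 82, 164, 328, 656]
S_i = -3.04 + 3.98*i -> [-3.04, 0.94, 4.92, 8.9, 12.88]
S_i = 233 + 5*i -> [233, 238, 243, 248, 253]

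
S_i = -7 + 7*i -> [-7, 0, 7, 14, 21]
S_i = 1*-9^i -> [1, -9, 81, -729, 6561]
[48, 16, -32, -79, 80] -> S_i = Random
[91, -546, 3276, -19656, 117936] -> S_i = 91*-6^i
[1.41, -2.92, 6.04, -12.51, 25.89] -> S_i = 1.41*(-2.07)^i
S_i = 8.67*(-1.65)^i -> [8.67, -14.31, 23.6, -38.95, 64.26]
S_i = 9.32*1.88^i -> [9.32, 17.52, 32.94, 61.93, 116.43]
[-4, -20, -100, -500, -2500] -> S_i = -4*5^i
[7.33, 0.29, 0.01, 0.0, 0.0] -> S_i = 7.33*0.04^i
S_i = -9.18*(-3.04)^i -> [-9.18, 27.91, -84.84, 257.91, -784.04]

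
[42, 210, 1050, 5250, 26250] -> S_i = 42*5^i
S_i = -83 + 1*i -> [-83, -82, -81, -80, -79]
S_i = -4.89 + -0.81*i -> [-4.89, -5.7, -6.51, -7.32, -8.13]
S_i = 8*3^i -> [8, 24, 72, 216, 648]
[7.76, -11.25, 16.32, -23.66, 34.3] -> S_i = 7.76*(-1.45)^i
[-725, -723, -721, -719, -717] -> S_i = -725 + 2*i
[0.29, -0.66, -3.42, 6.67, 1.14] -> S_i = Random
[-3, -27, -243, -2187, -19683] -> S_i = -3*9^i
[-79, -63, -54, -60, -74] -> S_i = Random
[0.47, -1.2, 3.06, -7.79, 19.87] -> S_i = 0.47*(-2.55)^i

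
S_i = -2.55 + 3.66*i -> [-2.55, 1.11, 4.77, 8.43, 12.09]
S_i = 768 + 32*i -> [768, 800, 832, 864, 896]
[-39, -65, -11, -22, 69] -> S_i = Random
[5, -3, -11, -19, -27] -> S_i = 5 + -8*i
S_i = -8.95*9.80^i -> [-8.95, -87.71, -859.56, -8423.67, -82551.95]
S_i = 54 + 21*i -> [54, 75, 96, 117, 138]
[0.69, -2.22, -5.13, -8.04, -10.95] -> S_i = 0.69 + -2.91*i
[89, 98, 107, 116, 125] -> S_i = 89 + 9*i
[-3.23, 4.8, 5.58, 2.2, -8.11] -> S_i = Random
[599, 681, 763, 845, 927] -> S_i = 599 + 82*i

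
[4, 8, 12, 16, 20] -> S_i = 4 + 4*i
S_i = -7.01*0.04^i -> [-7.01, -0.28, -0.01, -0.0, -0.0]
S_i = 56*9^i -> [56, 504, 4536, 40824, 367416]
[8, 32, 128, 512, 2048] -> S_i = 8*4^i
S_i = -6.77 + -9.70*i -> [-6.77, -16.47, -26.17, -35.87, -45.57]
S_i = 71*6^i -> [71, 426, 2556, 15336, 92016]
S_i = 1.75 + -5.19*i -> [1.75, -3.44, -8.63, -13.82, -19.01]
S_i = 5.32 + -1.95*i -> [5.32, 3.37, 1.42, -0.53, -2.48]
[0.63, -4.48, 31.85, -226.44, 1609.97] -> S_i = 0.63*(-7.11)^i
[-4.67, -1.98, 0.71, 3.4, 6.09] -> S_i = -4.67 + 2.69*i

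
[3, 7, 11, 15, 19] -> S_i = 3 + 4*i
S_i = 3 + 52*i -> [3, 55, 107, 159, 211]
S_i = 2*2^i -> [2, 4, 8, 16, 32]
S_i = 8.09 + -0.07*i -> [8.09, 8.02, 7.95, 7.88, 7.81]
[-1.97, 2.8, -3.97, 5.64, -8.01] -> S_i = -1.97*(-1.42)^i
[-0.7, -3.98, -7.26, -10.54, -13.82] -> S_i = -0.70 + -3.28*i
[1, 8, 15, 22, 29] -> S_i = 1 + 7*i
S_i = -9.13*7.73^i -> [-9.13, -70.57, -545.54, -4217.05, -32597.83]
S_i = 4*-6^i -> [4, -24, 144, -864, 5184]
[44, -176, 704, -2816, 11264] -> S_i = 44*-4^i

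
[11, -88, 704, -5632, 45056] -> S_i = 11*-8^i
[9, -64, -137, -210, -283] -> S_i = 9 + -73*i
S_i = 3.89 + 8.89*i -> [3.89, 12.78, 21.67, 30.56, 39.45]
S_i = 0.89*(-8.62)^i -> [0.89, -7.67, 66.13, -570.05, 4913.82]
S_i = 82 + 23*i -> [82, 105, 128, 151, 174]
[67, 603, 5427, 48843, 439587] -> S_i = 67*9^i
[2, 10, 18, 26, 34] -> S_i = 2 + 8*i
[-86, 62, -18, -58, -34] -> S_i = Random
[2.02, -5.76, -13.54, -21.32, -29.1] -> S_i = 2.02 + -7.78*i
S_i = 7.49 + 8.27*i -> [7.49, 15.76, 24.03, 32.3, 40.57]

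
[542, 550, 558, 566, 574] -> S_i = 542 + 8*i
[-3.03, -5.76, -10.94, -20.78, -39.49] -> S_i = -3.03*1.90^i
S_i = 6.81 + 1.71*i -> [6.81, 8.52, 10.23, 11.94, 13.65]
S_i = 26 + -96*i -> [26, -70, -166, -262, -358]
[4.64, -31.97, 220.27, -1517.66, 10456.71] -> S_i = 4.64*(-6.89)^i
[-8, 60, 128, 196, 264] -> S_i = -8 + 68*i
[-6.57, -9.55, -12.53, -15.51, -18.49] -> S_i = -6.57 + -2.98*i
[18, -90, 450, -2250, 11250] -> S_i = 18*-5^i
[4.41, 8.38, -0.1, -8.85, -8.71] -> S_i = Random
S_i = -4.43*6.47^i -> [-4.43, -28.66, -185.44, -1199.82, -7762.84]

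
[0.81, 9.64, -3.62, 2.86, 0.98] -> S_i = Random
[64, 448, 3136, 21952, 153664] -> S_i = 64*7^i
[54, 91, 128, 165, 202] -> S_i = 54 + 37*i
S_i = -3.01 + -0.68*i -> [-3.01, -3.69, -4.37, -5.05, -5.73]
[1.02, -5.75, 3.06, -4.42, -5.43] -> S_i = Random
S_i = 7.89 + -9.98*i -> [7.89, -2.09, -12.07, -22.05, -32.03]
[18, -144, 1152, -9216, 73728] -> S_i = 18*-8^i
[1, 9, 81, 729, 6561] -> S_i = 1*9^i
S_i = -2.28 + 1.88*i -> [-2.28, -0.4, 1.48, 3.36, 5.24]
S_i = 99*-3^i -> [99, -297, 891, -2673, 8019]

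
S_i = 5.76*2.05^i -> [5.76, 11.81, 24.21, 49.62, 101.73]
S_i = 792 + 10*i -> [792, 802, 812, 822, 832]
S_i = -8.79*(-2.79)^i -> [-8.79, 24.52, -68.42, 190.9, -532.61]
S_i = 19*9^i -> [19, 171, 1539, 13851, 124659]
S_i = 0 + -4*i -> [0, -4, -8, -12, -16]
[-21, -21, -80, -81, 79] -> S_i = Random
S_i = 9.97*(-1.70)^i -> [9.97, -16.95, 28.81, -48.98, 83.27]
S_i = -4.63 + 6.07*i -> [-4.63, 1.44, 7.51, 13.58, 19.65]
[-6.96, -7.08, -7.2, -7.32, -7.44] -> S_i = -6.96 + -0.12*i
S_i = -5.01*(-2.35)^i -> [-5.01, 11.77, -27.67, 65.02, -152.8]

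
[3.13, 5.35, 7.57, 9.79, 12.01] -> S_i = 3.13 + 2.22*i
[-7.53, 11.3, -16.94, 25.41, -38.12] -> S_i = -7.53*(-1.50)^i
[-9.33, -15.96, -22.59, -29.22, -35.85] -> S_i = -9.33 + -6.63*i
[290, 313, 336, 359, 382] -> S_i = 290 + 23*i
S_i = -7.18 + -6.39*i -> [-7.18, -13.57, -19.96, -26.35, -32.74]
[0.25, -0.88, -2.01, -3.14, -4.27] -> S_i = 0.25 + -1.13*i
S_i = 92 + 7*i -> [92, 99, 106, 113, 120]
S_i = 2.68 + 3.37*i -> [2.68, 6.05, 9.42, 12.79, 16.16]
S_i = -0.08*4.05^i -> [-0.08, -0.32, -1.31, -5.31, -21.52]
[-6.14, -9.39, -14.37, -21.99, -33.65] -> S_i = -6.14*1.53^i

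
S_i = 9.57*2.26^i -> [9.57, 21.63, 48.88, 110.47, 249.66]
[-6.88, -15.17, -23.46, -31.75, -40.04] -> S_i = -6.88 + -8.29*i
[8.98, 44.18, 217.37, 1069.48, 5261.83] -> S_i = 8.98*4.92^i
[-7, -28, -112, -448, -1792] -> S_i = -7*4^i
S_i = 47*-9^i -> [47, -423, 3807, -34263, 308367]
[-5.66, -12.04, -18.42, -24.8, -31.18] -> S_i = -5.66 + -6.38*i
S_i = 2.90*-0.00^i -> [2.9, -0.0, 0.0, -0.0, 0.0]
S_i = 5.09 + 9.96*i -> [5.09, 15.05, 25.01, 34.97, 44.93]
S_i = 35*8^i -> [35, 280, 2240, 17920, 143360]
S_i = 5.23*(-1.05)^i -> [5.23, -5.49, 5.77, -6.05, 6.36]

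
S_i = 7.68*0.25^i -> [7.68, 1.92, 0.48, 0.12, 0.03]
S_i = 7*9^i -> [7, 63, 567, 5103, 45927]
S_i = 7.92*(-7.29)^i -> [7.92, -57.74, 420.9, -3068.37, 22368.42]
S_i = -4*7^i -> [-4, -28, -196, -1372, -9604]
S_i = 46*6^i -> [46, 276, 1656, 9936, 59616]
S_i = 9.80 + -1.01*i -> [9.8, 8.79, 7.78, 6.77, 5.76]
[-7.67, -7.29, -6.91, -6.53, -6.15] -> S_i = -7.67 + 0.38*i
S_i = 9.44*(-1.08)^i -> [9.44, -10.2, 11.01, -11.89, 12.84]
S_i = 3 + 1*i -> [3, 4, 5, 6, 7]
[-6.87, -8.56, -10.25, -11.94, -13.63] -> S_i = -6.87 + -1.69*i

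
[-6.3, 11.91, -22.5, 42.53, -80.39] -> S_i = -6.30*(-1.89)^i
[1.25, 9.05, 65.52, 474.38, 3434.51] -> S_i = 1.25*7.24^i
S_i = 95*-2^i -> [95, -190, 380, -760, 1520]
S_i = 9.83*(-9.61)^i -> [9.83, -94.47, 907.82, -8724.16, 83839.19]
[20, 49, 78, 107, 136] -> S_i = 20 + 29*i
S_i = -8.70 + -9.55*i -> [-8.7, -18.25, -27.8, -37.35, -46.9]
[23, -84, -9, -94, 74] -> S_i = Random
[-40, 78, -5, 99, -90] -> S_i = Random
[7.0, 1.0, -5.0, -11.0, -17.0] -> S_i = 7.00 + -6.00*i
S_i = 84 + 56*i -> [84, 140, 196, 252, 308]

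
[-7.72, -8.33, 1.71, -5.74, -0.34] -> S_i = Random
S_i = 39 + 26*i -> [39, 65, 91, 117, 143]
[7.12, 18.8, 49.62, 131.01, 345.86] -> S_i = 7.12*2.64^i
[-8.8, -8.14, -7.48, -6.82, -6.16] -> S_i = -8.80 + 0.66*i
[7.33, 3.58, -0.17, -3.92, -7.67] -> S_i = 7.33 + -3.75*i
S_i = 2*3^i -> [2, 6, 18, 54, 162]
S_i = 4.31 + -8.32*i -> [4.31, -4.01, -12.33, -20.65, -28.97]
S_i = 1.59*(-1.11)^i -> [1.59, -1.76, 1.96, -2.17, 2.41]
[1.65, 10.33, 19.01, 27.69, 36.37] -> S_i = 1.65 + 8.68*i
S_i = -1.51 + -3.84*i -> [-1.51, -5.35, -9.19, -13.03, -16.87]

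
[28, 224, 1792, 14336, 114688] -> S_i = 28*8^i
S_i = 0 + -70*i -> [0, -70, -140, -210, -280]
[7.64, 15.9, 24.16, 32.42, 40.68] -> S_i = 7.64 + 8.26*i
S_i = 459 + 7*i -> [459, 466, 473, 480, 487]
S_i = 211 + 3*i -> [211, 214, 217, 220, 223]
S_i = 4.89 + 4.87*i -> [4.89, 9.76, 14.63, 19.5, 24.37]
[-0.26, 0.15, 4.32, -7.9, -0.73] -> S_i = Random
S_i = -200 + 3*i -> [-200, -197, -194, -191, -188]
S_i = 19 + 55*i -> [19, 74, 129, 184, 239]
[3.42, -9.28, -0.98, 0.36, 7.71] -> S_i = Random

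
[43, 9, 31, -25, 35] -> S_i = Random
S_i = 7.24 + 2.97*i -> [7.24, 10.21, 13.18, 16.15, 19.12]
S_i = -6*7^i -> [-6, -42, -294, -2058, -14406]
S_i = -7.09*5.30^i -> [-7.09, -37.58, -199.16, -1055.54, -5594.35]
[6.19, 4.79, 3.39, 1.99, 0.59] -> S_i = 6.19 + -1.40*i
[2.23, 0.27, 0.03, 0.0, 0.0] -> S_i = 2.23*0.12^i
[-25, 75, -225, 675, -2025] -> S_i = -25*-3^i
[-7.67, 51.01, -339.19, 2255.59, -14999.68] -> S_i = -7.67*(-6.65)^i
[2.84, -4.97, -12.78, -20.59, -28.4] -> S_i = 2.84 + -7.81*i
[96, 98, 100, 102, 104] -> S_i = 96 + 2*i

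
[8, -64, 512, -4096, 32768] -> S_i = 8*-8^i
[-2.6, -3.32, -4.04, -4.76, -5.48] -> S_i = -2.60 + -0.72*i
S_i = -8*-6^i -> [-8, 48, -288, 1728, -10368]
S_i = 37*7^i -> [37, 259, 1813, 12691, 88837]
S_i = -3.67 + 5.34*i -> [-3.67, 1.67, 7.01, 12.35, 17.69]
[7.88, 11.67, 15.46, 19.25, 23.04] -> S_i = 7.88 + 3.79*i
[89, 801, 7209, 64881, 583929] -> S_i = 89*9^i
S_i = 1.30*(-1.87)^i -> [1.3, -2.43, 4.55, -8.5, 15.9]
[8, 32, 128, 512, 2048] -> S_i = 8*4^i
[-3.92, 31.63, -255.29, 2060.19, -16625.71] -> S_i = -3.92*(-8.07)^i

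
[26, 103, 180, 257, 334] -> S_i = 26 + 77*i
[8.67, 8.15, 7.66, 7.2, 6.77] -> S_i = 8.67*0.94^i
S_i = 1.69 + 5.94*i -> [1.69, 7.63, 13.57, 19.51, 25.45]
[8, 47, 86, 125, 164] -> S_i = 8 + 39*i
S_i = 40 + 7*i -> [40, 47, 54, 61, 68]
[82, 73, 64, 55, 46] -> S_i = 82 + -9*i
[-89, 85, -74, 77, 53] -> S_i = Random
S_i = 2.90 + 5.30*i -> [2.9, 8.2, 13.5, 18.8, 24.1]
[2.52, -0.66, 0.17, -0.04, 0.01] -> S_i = 2.52*(-0.26)^i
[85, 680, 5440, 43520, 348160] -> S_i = 85*8^i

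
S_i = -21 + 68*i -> [-21, 47, 115, 183, 251]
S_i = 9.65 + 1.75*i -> [9.65, 11.4, 13.15, 14.9, 16.65]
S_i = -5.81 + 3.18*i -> [-5.81, -2.63, 0.55, 3.73, 6.91]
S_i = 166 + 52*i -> [166, 218, 270, 322, 374]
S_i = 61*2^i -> [61, 122, 244, 488, 976]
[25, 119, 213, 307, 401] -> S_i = 25 + 94*i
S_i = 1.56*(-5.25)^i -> [1.56, -8.19, 43.0, -225.74, 1185.12]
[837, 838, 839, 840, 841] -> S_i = 837 + 1*i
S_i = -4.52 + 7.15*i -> [-4.52, 2.63, 9.78, 16.93, 24.08]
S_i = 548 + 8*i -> [548, 556, 564, 572, 580]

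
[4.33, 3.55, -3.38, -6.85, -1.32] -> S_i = Random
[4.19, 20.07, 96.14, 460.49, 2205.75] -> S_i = 4.19*4.79^i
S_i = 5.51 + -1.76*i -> [5.51, 3.75, 1.99, 0.23, -1.53]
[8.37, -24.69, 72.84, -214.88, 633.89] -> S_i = 8.37*(-2.95)^i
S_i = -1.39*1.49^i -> [-1.39, -2.07, -3.09, -4.6, -6.85]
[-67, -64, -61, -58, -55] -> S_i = -67 + 3*i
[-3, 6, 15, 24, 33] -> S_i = -3 + 9*i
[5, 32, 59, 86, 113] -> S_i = 5 + 27*i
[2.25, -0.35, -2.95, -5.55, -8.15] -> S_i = 2.25 + -2.60*i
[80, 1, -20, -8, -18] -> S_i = Random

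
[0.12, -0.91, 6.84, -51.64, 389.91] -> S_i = 0.12*(-7.55)^i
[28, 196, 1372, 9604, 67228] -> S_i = 28*7^i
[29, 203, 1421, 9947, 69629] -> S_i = 29*7^i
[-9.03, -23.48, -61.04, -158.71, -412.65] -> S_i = -9.03*2.60^i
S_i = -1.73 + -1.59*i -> [-1.73, -3.32, -4.91, -6.5, -8.09]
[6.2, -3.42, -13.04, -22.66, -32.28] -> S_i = 6.20 + -9.62*i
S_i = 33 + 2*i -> [33, 35, 37, 39, 41]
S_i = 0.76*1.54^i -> [0.76, 1.17, 1.8, 2.78, 4.27]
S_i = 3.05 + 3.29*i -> [3.05, 6.34, 9.63, 12.92, 16.21]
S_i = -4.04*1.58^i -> [-4.04, -6.38, -10.09, -15.94, -25.18]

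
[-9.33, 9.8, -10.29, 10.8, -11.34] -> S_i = -9.33*(-1.05)^i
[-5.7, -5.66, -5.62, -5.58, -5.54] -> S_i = -5.70 + 0.04*i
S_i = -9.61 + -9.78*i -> [-9.61, -19.39, -29.17, -38.95, -48.73]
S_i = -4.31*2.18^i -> [-4.31, -9.4, -20.48, -44.65, -97.34]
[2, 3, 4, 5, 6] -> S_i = 2 + 1*i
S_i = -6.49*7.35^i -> [-6.49, -47.7, -350.61, -2576.95, -18940.61]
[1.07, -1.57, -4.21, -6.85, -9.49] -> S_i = 1.07 + -2.64*i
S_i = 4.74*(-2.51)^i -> [4.74, -11.9, 29.86, -74.95, 188.14]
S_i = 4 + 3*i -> [4, 7, 10, 13, 16]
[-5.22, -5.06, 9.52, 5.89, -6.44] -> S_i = Random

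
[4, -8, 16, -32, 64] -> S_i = 4*-2^i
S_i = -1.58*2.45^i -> [-1.58, -3.87, -9.48, -23.24, -56.93]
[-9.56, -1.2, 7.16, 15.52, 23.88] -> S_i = -9.56 + 8.36*i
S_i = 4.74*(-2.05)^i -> [4.74, -9.72, 19.92, -40.84, 83.71]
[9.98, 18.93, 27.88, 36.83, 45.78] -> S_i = 9.98 + 8.95*i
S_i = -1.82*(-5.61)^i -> [-1.82, 10.21, -57.28, 321.34, -1802.7]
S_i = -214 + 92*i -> [-214, -122, -30, 62, 154]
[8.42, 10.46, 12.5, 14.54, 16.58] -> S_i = 8.42 + 2.04*i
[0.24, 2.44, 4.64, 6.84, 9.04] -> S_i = 0.24 + 2.20*i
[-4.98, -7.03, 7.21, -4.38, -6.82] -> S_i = Random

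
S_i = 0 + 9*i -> [0, 9, 18, 27, 36]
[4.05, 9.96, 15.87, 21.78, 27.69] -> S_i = 4.05 + 5.91*i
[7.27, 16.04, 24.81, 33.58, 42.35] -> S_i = 7.27 + 8.77*i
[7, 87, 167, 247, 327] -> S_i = 7 + 80*i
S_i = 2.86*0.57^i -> [2.86, 1.63, 0.93, 0.53, 0.3]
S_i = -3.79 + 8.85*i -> [-3.79, 5.06, 13.91, 22.76, 31.61]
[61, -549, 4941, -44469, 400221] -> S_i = 61*-9^i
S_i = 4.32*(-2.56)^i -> [4.32, -11.06, 28.31, -72.48, 185.54]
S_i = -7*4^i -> [-7, -28, -112, -448, -1792]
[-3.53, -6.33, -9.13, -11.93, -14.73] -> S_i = -3.53 + -2.80*i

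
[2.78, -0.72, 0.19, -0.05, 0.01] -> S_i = 2.78*(-0.26)^i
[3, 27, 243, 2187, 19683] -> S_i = 3*9^i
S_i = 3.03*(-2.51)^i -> [3.03, -7.61, 19.09, -47.91, 120.26]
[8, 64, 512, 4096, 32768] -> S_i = 8*8^i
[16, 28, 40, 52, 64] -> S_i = 16 + 12*i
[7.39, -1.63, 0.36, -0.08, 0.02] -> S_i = 7.39*(-0.22)^i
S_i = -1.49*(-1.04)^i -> [-1.49, 1.55, -1.61, 1.68, -1.74]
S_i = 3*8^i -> [3, 24, 192, 1536, 12288]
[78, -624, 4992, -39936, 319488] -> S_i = 78*-8^i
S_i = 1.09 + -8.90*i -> [1.09, -7.81, -16.71, -25.61, -34.51]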